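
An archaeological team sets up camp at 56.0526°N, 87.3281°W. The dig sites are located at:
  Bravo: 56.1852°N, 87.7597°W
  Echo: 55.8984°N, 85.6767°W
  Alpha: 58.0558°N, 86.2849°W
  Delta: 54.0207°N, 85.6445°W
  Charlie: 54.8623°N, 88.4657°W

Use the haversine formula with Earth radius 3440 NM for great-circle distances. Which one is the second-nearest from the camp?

Distance to each, sorted:
Bravo: 16.5 NM
Echo: 56.2 NM
Charlie: 81.3 NM
Alpha: 125.0 NM
Delta: 135.0 NM
The second-nearest is Echo at 56.2 NM.

Echo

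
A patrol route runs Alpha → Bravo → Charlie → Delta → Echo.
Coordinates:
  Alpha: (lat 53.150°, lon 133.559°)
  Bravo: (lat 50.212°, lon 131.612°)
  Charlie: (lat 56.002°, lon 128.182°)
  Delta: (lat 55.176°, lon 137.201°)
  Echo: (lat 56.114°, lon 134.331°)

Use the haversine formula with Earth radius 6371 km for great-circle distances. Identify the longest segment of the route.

Leg distances:
Alpha→Bravo: 353.2 km
Bravo→Charlie: 683.1 km
Charlie→Delta: 573.7 km
Delta→Echo: 208.1 km
The longest leg is Bravo–Charlie at 683.1 km.

Bravo–Charlie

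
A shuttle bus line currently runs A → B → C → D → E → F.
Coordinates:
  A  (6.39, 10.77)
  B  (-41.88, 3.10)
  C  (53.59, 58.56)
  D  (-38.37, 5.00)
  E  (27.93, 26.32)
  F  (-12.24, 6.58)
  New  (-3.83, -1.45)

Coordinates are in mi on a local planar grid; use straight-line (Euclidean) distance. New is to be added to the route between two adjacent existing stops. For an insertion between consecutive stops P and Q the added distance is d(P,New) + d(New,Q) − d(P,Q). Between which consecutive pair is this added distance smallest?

Added distance for inserting New between each consecutive pair:
A–B: 5.4 mi
B–C: 11.0 mi
C–D: 11.8 mi
D–E: 7.7 mi
E–F: 9.1 mi
Smallest added distance is 5.4 mi, inserting between A and B.

between A and B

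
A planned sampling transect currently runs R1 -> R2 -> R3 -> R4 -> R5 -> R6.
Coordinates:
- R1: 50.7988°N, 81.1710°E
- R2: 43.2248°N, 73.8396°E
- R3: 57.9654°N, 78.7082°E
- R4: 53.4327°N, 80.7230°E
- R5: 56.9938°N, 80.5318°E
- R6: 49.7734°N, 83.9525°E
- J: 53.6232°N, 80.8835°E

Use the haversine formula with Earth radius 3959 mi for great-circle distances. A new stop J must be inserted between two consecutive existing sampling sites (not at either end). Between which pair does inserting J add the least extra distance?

between R4 and R5

Added distance for inserting J between each consecutive pair:
R1–R2: 356.0 mi
R2–R3: 58.5 mi
R3–R4: 3.5 mi
R4–R5: 1.9 mi
R5–R6: 11.7 mi
Smallest added distance is 1.9 mi, inserting between R4 and R5.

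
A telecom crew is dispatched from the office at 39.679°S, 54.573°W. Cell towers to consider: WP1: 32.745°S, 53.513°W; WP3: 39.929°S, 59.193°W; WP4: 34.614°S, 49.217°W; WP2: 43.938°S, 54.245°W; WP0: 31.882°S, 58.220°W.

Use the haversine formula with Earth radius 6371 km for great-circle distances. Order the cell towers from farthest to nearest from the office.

Distances from the office:
WP0 31.882°S, 58.220°W: 927.1 km
WP1 32.745°S, 53.513°W: 776.8 km
WP4 34.614°S, 49.217°W: 736.3 km
WP2 43.938°S, 54.245°W: 474.4 km
WP3 39.929°S, 59.193°W: 395.6 km

WP0, WP1, WP4, WP2, WP3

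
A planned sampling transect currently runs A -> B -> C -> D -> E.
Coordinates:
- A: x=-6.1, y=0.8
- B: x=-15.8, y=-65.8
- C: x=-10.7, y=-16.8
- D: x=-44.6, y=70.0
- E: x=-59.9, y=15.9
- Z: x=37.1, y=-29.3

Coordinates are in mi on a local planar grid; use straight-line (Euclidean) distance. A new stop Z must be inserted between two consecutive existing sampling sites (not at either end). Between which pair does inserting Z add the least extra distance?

between A and B

Added distance for inserting Z between each consecutive pair:
A–B: 49.6 mi
B–C: 64.4 mi
C–D: 84.8 mi
D–E: 179.4 mi
Smallest added distance is 49.6 mi, inserting between A and B.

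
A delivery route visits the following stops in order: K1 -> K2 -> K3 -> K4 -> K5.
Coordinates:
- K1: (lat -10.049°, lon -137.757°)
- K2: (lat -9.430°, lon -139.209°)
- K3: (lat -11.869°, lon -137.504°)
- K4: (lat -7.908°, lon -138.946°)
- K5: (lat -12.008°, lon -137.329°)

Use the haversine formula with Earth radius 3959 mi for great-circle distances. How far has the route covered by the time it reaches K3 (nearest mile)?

312 mi

Leg distances:
K1→K2: 107.7 mi  (cumulative 107.7 mi)
K2→K3: 204.5 mi  (cumulative 312.2 mi)
Cumulative distance at K3 ≈ 312 mi.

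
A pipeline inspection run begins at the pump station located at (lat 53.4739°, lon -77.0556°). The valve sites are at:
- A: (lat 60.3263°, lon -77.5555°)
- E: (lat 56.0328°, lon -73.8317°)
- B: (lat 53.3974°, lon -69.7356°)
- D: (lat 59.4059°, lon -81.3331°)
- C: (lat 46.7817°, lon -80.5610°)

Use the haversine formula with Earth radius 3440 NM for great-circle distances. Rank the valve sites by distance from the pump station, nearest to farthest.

Computing each great-circle distance from (lat 53.4739°, lon -77.0556°):
E (lat 56.0328°, lon -73.8317°): 189.9 NM
B (lat 53.3974°, lon -69.7356°): 261.7 NM
D (lat 59.4059°, lon -81.3331°): 383.2 NM
A (lat 60.3263°, lon -77.5555°): 411.7 NM
C (lat 46.7817°, lon -80.5610°): 423.7 NM

E, B, D, A, C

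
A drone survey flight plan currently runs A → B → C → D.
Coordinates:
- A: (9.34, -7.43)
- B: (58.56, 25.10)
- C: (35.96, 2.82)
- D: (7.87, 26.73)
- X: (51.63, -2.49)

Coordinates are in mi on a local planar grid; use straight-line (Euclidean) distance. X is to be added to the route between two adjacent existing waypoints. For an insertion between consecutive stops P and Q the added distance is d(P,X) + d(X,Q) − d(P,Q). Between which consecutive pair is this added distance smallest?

between A and B

Added distance for inserting X between each consecutive pair:
A–B: 12.0 mi
B–C: 13.3 mi
C–D: 32.3 mi
Smallest added distance is 12.0 mi, inserting between A and B.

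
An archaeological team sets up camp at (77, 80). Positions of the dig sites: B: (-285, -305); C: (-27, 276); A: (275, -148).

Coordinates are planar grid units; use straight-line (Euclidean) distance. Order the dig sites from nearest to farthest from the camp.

C, A, B

Distances from the camp:
C (-27, 276): 221.9
A (275, -148): 302.0
B (-285, -305): 528.5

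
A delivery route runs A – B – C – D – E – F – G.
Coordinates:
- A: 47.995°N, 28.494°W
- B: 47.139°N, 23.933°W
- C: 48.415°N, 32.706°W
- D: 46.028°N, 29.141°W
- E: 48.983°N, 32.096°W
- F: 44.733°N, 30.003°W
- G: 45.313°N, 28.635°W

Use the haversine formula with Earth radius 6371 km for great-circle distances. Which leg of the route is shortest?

F–G

Leg distances:
A→B: 355.1 km
B→C: 670.3 km
C→D: 378.0 km
D→E: 396.5 km
E→F: 498.6 km
F→G: 125.4 km
The shortest leg is F–G at 125.4 km.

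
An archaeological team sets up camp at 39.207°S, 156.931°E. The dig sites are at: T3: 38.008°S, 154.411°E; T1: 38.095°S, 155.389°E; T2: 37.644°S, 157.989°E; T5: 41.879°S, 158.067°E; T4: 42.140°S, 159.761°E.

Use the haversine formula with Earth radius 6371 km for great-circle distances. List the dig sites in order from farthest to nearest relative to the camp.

Distance from the camp at 39.207°S, 156.931°E to each:
T4 42.140°S, 159.761°E: 404.1 km
T5 41.879°S, 158.067°E: 312.2 km
T3 38.008°S, 154.411°E: 256.3 km
T2 37.644°S, 157.989°E: 196.7 km
T1 38.095°S, 155.389°E: 182.3 km

T4, T5, T3, T2, T1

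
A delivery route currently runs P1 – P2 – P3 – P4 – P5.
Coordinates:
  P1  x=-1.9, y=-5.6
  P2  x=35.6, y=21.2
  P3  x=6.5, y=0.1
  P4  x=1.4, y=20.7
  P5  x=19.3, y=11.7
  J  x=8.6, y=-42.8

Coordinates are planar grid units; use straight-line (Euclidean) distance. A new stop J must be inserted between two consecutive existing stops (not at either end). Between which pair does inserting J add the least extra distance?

Added distance for inserting J between each consecutive pair:
P1–P2: 62.0
P2–P3: 76.5
P3–P4: 85.6
P4–P5: 99.4
Smallest added distance is 62.0, inserting between P1 and P2.

between P1 and P2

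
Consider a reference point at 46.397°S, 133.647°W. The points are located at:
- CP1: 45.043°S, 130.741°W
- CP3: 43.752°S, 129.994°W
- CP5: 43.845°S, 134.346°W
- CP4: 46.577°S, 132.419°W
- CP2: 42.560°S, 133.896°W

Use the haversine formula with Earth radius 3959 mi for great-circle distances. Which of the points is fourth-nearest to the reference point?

Distance to each, sorted:
CP4: 59.7 mi
CP1: 168.5 mi
CP5: 179.6 mi
CP3: 255.2 mi
CP2: 265.4 mi
The fourth-nearest is CP3 at 255.2 mi.

CP3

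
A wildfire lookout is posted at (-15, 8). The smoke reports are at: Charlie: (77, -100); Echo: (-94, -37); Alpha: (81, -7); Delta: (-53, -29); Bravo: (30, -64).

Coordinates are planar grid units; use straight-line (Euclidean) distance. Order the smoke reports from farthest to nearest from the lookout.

Charlie, Alpha, Echo, Bravo, Delta

Distances from the lookout:
Charlie (77, -100): 141.9
Alpha (81, -7): 97.2
Echo (-94, -37): 90.9
Bravo (30, -64): 84.9
Delta (-53, -29): 53.0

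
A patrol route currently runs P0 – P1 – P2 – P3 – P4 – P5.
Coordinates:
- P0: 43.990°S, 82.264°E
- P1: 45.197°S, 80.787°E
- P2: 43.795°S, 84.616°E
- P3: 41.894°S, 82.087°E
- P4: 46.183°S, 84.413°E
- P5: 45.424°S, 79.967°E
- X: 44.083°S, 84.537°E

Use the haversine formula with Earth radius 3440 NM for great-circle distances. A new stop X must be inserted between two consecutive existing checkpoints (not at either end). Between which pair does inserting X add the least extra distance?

Added distance for inserting X between each consecutive pair:
P0–P1: 175.7 NM
P1–P2: 6.9 NM
P2–P3: 28.0 NM
P3–P4: 19.7 NM
P4–P5: 145.4 NM
Smallest added distance is 6.9 NM, inserting between P1 and P2.

between P1 and P2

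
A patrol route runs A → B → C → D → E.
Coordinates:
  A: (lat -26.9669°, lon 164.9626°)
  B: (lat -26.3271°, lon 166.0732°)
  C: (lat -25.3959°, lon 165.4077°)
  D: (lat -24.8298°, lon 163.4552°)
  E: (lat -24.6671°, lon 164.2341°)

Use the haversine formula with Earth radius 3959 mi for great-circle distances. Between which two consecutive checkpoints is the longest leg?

Leg distances:
A→B: 81.6 mi
B→C: 76.5 mi
C→D: 128.3 mi
D→E: 50.2 mi
The longest leg is C–D at 128.3 mi.

C–D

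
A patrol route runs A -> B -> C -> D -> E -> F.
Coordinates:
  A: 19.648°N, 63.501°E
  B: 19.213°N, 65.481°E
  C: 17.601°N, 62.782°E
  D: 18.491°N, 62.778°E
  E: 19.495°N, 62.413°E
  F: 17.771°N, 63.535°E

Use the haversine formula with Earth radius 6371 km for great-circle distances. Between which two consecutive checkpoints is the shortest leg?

C–D

Leg distances:
A→B: 213.2 km
B→C: 336.5 km
C→D: 99.0 km
D→E: 118.1 km
E→F: 225.2 km
The shortest leg is C–D at 99.0 km.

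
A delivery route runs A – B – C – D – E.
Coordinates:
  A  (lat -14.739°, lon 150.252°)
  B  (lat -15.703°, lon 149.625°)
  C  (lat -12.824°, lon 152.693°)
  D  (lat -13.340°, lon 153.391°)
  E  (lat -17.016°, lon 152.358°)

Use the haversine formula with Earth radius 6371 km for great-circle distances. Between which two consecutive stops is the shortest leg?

Leg distances:
A→B: 126.6 km
B→C: 460.2 km
C→D: 94.9 km
D→E: 423.5 km
The shortest leg is C–D at 94.9 km.

C–D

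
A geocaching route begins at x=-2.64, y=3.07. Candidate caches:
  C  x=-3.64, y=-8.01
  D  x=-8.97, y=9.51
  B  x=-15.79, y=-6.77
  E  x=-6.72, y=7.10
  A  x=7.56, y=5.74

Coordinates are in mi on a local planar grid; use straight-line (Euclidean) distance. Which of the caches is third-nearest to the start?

A

Distances from the start (x=-2.64, y=3.07):
E: 5.7 mi
D: 9.0 mi
A: 10.5 mi
C: 11.1 mi
B: 16.4 mi
The third-nearest is A at 10.5 mi.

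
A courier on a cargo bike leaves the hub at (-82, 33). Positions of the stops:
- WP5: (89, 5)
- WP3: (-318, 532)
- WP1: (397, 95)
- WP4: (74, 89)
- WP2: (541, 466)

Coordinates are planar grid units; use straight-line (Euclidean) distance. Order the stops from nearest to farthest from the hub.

Computing each straight-line distance from (-82, 33):
WP4 (74, 89): 165.7
WP5 (89, 5): 173.3
WP1 (397, 95): 483.0
WP3 (-318, 532): 552.0
WP2 (541, 466): 758.7

WP4, WP5, WP1, WP3, WP2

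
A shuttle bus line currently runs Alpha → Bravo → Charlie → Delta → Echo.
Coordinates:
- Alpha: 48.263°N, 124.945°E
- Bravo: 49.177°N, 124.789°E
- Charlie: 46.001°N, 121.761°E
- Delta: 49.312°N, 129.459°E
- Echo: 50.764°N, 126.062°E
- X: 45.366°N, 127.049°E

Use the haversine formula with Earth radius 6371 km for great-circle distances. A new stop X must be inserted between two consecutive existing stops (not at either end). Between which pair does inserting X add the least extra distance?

between Charlie and Delta

Added distance for inserting X between each consecutive pair:
Alpha–Bravo: 714.1 km
Bravo–Charlie: 453.7 km
Charlie–Delta: 208.0 km
Delta–Echo: 788.1 km
Smallest added distance is 208.0 km, inserting between Charlie and Delta.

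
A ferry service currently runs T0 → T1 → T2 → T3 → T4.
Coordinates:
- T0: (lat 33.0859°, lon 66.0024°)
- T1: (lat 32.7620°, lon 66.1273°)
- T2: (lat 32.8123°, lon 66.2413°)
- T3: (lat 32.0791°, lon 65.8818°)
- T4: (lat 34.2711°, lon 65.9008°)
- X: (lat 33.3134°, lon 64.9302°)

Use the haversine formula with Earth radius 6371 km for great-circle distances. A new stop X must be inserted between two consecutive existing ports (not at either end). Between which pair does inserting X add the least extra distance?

Added distance for inserting X between each consecutive pair:
T0–T1: 192.4 km
T1–T2: 249.6 km
T2–T3: 209.7 km
T3–T4: 59.1 km
Smallest added distance is 59.1 km, inserting between T3 and T4.

between T3 and T4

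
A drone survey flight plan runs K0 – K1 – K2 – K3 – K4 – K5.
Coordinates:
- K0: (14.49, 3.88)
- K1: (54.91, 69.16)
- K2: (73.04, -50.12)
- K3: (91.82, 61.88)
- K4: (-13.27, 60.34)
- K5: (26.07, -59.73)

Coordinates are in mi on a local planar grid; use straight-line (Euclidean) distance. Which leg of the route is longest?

K4–K5

Leg distances:
K0→K1: 76.8 mi
K1→K2: 120.6 mi
K2→K3: 113.6 mi
K3→K4: 105.1 mi
K4→K5: 126.4 mi
The longest leg is K4–K5 at 126.4 mi.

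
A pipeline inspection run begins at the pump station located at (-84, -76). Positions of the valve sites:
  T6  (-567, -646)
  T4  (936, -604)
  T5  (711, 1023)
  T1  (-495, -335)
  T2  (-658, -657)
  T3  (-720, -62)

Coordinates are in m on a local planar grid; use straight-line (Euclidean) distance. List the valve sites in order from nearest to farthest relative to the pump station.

Distance from the pump station at (-84, -76) to each:
T1 (-495, -335): 485.8 m
T3 (-720, -62): 636.2 m
T6 (-567, -646): 747.1 m
T2 (-658, -657): 816.7 m
T4 (936, -604): 1148.6 m
T5 (711, 1023): 1356.4 m

T1, T3, T6, T2, T4, T5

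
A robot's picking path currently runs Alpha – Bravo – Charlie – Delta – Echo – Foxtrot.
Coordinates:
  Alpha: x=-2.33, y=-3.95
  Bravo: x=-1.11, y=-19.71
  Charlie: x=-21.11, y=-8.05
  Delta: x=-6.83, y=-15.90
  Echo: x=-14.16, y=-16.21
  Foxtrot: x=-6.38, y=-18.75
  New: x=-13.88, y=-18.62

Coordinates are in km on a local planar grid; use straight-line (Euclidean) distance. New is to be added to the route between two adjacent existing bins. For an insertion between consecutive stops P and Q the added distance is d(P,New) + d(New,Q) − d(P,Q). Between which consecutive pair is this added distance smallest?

between Echo and Foxtrot

Added distance for inserting New between each consecutive pair:
Alpha–Bravo: 15.7 km
Bravo–Charlie: 2.5 km
Charlie–Delta: 4.1 km
Delta–Echo: 2.6 km
Echo–Foxtrot: 1.7 km
Smallest added distance is 1.7 km, inserting between Echo and Foxtrot.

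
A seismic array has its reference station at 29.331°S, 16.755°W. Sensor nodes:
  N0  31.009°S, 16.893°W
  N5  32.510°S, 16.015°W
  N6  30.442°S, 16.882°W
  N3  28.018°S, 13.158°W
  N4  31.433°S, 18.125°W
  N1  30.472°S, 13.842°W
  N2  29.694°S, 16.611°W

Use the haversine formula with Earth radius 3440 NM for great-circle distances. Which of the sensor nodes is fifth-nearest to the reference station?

Distances from the reference station (29.331°S, 16.755°W):
N2: 23.1 NM
N6: 67.0 NM
N0: 101.0 NM
N4: 144.8 NM
N1: 166.4 NM
N5: 194.6 NM
N3: 205.2 NM
The fifth-nearest is N1 at 166.4 NM.

N1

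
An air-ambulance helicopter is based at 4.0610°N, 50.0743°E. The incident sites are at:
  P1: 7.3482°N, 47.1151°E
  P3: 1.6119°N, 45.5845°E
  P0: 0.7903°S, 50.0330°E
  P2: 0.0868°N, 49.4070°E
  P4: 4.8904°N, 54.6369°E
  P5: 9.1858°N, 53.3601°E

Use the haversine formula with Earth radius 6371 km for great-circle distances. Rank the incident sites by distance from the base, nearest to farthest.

Distance from the base at 4.0610°N, 50.0743°E to each:
P2 0.0868°N, 49.4070°E: 448.1 km
P1 7.3482°N, 47.1151°E: 490.7 km
P4 4.8904°N, 54.6369°E: 514.1 km
P0 0.7903°S, 50.0330°E: 539.5 km
P3 1.6119°N, 45.5845°E: 568.1 km
P5 9.1858°N, 53.3601°E: 675.5 km

P2, P1, P4, P0, P3, P5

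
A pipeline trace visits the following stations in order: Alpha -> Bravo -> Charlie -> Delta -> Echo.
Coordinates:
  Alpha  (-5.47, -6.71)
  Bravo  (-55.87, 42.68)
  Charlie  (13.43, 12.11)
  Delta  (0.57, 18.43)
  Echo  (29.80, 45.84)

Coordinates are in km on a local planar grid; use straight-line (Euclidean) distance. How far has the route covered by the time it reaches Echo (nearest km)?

201 km

Leg distances:
Alpha→Bravo: 70.6 km  (cumulative 70.6 km)
Bravo→Charlie: 75.7 km  (cumulative 146.3 km)
Charlie→Delta: 14.3 km  (cumulative 160.6 km)
Delta→Echo: 40.1 km  (cumulative 200.7 km)
Cumulative distance at Echo ≈ 201 km.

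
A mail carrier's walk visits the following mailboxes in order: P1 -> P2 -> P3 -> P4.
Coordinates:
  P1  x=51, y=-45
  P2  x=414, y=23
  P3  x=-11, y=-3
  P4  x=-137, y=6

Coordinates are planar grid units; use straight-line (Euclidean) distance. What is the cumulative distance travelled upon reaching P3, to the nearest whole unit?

795

Leg distances:
P1→P2: 369.3  (cumulative 369.3)
P2→P3: 425.8  (cumulative 795.1)
Cumulative distance at P3 ≈ 795.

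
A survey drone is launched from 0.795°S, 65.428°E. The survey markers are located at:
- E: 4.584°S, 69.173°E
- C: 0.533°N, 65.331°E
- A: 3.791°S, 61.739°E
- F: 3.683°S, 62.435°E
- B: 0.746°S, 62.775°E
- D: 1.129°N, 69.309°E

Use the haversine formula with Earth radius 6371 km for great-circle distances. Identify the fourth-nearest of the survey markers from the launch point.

Distance to each, sorted:
C: 148.1 km
B: 295.0 km
F: 462.3 km
D: 481.6 km
A: 528.1 km
E: 592.0 km
The fourth-nearest is D at 481.6 km.

D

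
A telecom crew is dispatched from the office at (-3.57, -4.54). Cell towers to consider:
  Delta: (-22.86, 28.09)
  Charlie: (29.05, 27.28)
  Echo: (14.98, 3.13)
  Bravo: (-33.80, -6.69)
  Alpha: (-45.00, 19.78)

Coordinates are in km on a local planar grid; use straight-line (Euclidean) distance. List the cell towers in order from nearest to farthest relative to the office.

Echo, Bravo, Delta, Charlie, Alpha

Computing each straight-line distance from (-3.57, -4.54):
Echo (14.98, 3.13): 20.1 km
Bravo (-33.80, -6.69): 30.3 km
Delta (-22.86, 28.09): 37.9 km
Charlie (29.05, 27.28): 45.6 km
Alpha (-45.00, 19.78): 48.0 km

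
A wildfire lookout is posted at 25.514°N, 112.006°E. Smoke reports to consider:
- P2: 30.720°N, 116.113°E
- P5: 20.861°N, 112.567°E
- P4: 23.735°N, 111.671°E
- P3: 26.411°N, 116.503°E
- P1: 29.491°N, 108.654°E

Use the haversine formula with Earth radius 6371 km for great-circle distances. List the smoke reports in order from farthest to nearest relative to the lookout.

Computing each great-circle distance from 25.514°N, 112.006°E:
P2 30.720°N, 116.113°E: 705.1 km
P1 29.491°N, 108.654°E: 552.1 km
P5 20.861°N, 112.567°E: 520.6 km
P3 26.411°N, 116.503°E: 460.5 km
P4 23.735°N, 111.671°E: 200.7 km

P2, P1, P5, P3, P4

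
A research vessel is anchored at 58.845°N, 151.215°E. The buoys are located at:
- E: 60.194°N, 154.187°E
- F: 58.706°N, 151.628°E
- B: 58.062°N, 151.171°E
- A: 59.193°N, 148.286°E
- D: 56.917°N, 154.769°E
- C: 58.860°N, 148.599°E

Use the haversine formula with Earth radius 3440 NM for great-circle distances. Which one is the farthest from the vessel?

D

Distance to each, sorted:
D: 162.0 NM
E: 121.4 NM
A: 92.9 NM
C: 81.2 NM
B: 47.0 NM
F: 15.3 NM
The farthest is D at 162.0 NM.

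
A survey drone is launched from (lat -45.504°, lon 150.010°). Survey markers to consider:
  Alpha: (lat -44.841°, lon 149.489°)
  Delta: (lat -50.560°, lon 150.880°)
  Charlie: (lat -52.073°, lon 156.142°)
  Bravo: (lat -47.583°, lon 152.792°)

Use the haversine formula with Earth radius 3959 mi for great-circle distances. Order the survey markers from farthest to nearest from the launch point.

Charlie, Delta, Bravo, Alpha

Computing each great-circle distance from (lat -45.504°, lon 150.010°):
Charlie (lat -52.073°, lon 156.142°): 532.4 mi
Delta (lat -50.560°, lon 150.880°): 351.7 mi
Bravo (lat -47.583°, lon 152.792°): 195.2 mi
Alpha (lat -44.841°, lon 149.489°): 52.4 mi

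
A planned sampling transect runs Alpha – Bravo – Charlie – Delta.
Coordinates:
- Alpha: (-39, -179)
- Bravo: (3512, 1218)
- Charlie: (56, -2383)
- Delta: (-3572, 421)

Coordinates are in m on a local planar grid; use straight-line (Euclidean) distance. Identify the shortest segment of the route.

Alpha–Bravo

Leg distances:
Alpha→Bravo: 3815.9 m
Bravo→Charlie: 4991.1 m
Charlie→Delta: 4585.3 m
The shortest leg is Alpha–Bravo at 3815.9 m.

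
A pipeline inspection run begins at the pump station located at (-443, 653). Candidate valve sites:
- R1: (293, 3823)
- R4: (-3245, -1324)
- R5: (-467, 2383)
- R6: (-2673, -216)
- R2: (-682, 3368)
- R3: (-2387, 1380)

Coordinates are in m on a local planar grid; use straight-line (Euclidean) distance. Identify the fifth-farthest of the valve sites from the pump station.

R3

Distance to each, sorted:
R4: 3429.2 m
R1: 3254.3 m
R2: 2725.5 m
R6: 2393.3 m
R3: 2075.5 m
R5: 1730.2 m
The fifth-farthest is R3 at 2075.5 m.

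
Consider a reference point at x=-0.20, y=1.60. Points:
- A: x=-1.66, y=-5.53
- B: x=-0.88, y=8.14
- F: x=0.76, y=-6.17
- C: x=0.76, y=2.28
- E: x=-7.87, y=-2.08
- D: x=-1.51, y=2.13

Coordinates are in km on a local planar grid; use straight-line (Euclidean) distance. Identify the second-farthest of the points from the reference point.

Distance to each, sorted:
E: 8.5 km
F: 7.8 km
A: 7.3 km
B: 6.6 km
D: 1.4 km
C: 1.2 km
The second-farthest is F at 7.8 km.

F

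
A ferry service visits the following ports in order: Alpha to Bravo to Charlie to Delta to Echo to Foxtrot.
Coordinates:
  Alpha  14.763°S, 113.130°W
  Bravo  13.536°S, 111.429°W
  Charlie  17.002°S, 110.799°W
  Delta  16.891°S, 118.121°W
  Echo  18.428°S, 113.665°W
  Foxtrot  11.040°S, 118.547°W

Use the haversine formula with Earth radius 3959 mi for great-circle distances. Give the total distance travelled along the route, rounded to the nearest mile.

Leg distances:
Alpha→Bravo: 142.0 mi  (cumulative 142.0 mi)
Bravo→Charlie: 243.1 mi  (cumulative 385.2 mi)
Charlie→Delta: 484.0 mi  (cumulative 869.2 mi)
Delta→Echo: 312.0 mi  (cumulative 1181.2 mi)
Echo→Foxtrot: 605.7 mi  (cumulative 1786.9 mi)
Total route length ≈ 1787 mi.

1787 mi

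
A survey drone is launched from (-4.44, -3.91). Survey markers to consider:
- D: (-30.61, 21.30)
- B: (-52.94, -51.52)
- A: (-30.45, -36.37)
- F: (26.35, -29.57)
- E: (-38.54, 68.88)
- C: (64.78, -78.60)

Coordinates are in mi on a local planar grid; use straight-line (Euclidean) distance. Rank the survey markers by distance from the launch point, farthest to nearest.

C, E, B, A, F, D

Distances from the launch point:
C (64.78, -78.60): 101.8 mi
E (-38.54, 68.88): 80.4 mi
B (-52.94, -51.52): 68.0 mi
A (-30.45, -36.37): 41.6 mi
F (26.35, -29.57): 40.1 mi
D (-30.61, 21.30): 36.3 mi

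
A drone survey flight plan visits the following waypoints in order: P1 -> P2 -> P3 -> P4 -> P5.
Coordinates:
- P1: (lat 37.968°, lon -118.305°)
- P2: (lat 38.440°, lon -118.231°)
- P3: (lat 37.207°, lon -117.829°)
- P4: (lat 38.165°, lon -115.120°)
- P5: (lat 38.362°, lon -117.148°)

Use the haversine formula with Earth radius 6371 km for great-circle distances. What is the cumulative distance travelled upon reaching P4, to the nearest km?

Leg distances:
P1→P2: 52.9 km  (cumulative 52.9 km)
P2→P3: 141.6 km  (cumulative 194.5 km)
P3→P4: 261.1 km  (cumulative 455.5 km)
Cumulative distance at P4 ≈ 456 km.

456 km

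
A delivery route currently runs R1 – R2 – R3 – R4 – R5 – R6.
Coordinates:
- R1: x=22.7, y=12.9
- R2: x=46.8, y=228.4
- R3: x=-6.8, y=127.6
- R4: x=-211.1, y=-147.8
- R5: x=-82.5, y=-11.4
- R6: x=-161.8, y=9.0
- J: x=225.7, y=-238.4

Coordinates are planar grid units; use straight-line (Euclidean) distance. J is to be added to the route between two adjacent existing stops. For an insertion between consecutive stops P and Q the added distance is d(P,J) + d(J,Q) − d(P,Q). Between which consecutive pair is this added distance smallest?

Added distance for inserting J between each consecutive pair:
R1–R2: 606.1
R2–R3: 819.3
R3–R4: 536.8
R4–R5: 641.4
R5–R6: 760.6
Smallest added distance is 536.8, inserting between R3 and R4.

between R3 and R4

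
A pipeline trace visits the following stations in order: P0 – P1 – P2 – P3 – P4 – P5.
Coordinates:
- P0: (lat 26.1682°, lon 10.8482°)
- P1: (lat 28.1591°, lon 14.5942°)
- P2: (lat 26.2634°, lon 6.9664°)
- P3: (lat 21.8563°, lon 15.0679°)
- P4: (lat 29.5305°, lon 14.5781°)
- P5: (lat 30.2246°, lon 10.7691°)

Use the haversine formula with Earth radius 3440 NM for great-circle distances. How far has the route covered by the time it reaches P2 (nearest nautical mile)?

Leg distances:
P0→P1: 233.1 NM  (cumulative 233.1 NM)
P1→P2: 422.8 NM  (cumulative 655.9 NM)
Cumulative distance at P2 ≈ 656 NM.

656 NM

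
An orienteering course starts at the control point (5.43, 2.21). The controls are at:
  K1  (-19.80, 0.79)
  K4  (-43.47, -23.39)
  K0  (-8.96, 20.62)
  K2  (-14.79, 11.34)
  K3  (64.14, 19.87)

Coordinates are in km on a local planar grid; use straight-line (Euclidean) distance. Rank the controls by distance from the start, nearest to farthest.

K2, K0, K1, K4, K3

Distance from the start at (5.43, 2.21) to each:
K2 (-14.79, 11.34): 22.2 km
K0 (-8.96, 20.62): 23.4 km
K1 (-19.80, 0.79): 25.3 km
K4 (-43.47, -23.39): 55.2 km
K3 (64.14, 19.87): 61.3 km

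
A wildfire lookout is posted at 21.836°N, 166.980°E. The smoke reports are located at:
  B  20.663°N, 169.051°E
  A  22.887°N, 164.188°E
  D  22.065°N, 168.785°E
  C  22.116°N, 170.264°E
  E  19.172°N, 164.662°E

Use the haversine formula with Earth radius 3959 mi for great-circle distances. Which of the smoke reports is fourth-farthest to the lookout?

B

Distances from the lookout (21.836°N, 166.980°E):
E: 237.5 mi
C: 211.3 mi
A: 192.6 mi
B: 156.1 mi
D: 116.8 mi
The fourth-farthest is B at 156.1 mi.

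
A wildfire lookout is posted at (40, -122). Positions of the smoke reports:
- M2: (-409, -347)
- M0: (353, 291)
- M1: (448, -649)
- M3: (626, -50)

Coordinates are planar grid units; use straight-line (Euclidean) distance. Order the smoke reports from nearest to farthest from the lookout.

M2, M0, M3, M1

Computing each straight-line distance from (40, -122):
M2 (-409, -347): 502.2
M0 (353, 291): 518.2
M3 (626, -50): 590.4
M1 (448, -649): 666.5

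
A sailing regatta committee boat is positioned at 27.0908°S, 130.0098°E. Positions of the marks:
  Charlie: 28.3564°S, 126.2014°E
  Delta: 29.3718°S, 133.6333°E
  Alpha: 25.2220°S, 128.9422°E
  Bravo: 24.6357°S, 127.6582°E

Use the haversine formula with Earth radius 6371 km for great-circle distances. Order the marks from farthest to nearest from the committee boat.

Distance from the committee boat at 27.0908°S, 130.0098°E to each:
Delta 29.3718°S, 133.6333°E: 436.2 km
Charlie 28.3564°S, 126.2014°E: 400.4 km
Bravo 24.6357°S, 127.6582°E: 360.4 km
Alpha 25.2220°S, 128.9422°E: 233.5 km

Delta, Charlie, Bravo, Alpha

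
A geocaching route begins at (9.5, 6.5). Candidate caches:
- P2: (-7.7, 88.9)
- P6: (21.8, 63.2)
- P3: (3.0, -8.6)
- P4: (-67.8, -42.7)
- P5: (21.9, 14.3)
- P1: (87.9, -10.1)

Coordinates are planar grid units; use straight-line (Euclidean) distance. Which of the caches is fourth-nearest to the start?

Distance to each, sorted:
P5: 14.6
P3: 16.4
P6: 58.0
P1: 80.1
P2: 84.2
P4: 91.6
The fourth-nearest is P1 at 80.1.

P1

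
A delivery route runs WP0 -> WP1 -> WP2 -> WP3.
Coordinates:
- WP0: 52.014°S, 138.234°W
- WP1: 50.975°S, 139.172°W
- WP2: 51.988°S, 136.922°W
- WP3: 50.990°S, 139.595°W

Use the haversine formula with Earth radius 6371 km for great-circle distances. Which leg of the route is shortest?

WP0–WP1

Leg distances:
WP0→WP1: 132.5 km
WP1→WP2: 192.2 km
WP2→WP3: 215.8 km
The shortest leg is WP0–WP1 at 132.5 km.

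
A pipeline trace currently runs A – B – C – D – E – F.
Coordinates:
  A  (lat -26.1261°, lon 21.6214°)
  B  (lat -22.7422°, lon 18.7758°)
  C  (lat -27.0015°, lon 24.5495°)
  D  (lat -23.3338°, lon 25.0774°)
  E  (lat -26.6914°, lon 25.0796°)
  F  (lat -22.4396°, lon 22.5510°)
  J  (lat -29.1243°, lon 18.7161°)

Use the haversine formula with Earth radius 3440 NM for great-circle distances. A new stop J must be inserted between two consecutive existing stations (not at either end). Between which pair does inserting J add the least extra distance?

between B and C

Added distance for inserting J between each consecutive pair:
A–B: 364.6 NM
B–C: 312.2 NM
C–D: 600.1 NM
D–E: 654.1 NM
E–F: 529.2 NM
Smallest added distance is 312.2 NM, inserting between B and C.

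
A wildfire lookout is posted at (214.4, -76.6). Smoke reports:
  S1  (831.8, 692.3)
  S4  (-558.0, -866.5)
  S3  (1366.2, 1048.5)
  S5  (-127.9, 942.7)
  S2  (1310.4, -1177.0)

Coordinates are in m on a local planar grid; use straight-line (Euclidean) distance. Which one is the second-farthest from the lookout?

Distance to each, sorted:
S3: 1610.1 m
S2: 1553.1 m
S4: 1104.8 m
S5: 1075.2 m
S1: 986.1 m
The second-farthest is S2 at 1553.1 m.

S2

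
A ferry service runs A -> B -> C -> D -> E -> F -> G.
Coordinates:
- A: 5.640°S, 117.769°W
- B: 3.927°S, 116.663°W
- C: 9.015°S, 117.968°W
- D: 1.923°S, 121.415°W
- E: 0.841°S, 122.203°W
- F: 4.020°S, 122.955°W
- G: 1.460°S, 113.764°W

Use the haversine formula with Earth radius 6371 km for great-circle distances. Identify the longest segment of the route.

Leg distances:
A→B: 226.5 km
B→C: 583.8 km
C→D: 875.9 km
D→E: 148.8 km
E→F: 363.2 km
F→G: 1059.7 km
The longest leg is F–G at 1059.7 km.

F–G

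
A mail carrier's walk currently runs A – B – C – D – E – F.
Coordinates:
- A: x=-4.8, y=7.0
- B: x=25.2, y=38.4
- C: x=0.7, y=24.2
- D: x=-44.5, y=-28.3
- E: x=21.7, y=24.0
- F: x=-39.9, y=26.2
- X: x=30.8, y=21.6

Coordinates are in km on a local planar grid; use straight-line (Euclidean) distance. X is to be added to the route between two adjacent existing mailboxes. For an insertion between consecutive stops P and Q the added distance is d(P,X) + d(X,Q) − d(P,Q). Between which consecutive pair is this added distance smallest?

Added distance for inserting X between each consecutive pair:
A–B: 12.8 km
B–C: 19.6 km
C–D: 51.3 km
D–E: 15.4 km
E–F: 18.6 km
Smallest added distance is 12.8 km, inserting between A and B.

between A and B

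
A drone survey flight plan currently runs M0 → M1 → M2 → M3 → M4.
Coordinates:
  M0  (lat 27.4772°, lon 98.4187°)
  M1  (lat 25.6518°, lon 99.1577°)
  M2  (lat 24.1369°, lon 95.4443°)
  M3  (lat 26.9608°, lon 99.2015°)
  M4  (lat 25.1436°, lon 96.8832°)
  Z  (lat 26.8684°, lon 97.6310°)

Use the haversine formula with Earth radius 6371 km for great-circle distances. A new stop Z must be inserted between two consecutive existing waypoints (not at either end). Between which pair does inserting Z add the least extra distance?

Added distance for inserting Z between each consecutive pair:
M0–M1: 91.0 km
M1–M2: 167.7 km
M2–M3: 40.2 km
M3–M4: 54.6 km
Smallest added distance is 40.2 km, inserting between M2 and M3.

between M2 and M3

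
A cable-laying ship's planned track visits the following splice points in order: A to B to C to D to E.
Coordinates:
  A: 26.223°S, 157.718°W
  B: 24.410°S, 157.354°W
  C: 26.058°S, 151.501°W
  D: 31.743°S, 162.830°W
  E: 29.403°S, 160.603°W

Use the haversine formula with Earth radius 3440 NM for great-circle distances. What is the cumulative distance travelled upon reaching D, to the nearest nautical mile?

1129 NM

Leg distances:
A→B: 110.6 NM  (cumulative 110.6 NM)
B→C: 332.9 NM  (cumulative 443.5 NM)
C→D: 685.8 NM  (cumulative 1129.3 NM)
Cumulative distance at D ≈ 1129 NM.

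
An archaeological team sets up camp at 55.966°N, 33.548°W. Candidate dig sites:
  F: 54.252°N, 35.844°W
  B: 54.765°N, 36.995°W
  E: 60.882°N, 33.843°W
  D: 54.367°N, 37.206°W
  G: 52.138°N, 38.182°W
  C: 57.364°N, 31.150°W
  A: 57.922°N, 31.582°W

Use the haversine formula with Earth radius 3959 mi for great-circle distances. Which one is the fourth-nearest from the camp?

B

Distances from the camp (55.966°N, 33.548°W):
C: 132.7 mi
F: 149.2 mi
A: 154.1 mi
B: 158.8 mi
D: 181.8 mi
G: 324.3 mi
E: 339.9 mi
The fourth-nearest is B at 158.8 mi.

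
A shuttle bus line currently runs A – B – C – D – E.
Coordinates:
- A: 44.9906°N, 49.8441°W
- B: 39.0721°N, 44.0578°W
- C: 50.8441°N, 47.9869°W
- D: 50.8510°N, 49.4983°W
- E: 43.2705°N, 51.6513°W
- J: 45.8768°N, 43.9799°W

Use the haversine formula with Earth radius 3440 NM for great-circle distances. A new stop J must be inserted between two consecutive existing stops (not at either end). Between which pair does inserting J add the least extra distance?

between B and C

Added distance for inserting J between each consecutive pair:
A–B: 222.3 NM
B–C: 20.9 NM
C–D: 651.7 NM
D–E: 270.6 NM
Smallest added distance is 20.9 NM, inserting between B and C.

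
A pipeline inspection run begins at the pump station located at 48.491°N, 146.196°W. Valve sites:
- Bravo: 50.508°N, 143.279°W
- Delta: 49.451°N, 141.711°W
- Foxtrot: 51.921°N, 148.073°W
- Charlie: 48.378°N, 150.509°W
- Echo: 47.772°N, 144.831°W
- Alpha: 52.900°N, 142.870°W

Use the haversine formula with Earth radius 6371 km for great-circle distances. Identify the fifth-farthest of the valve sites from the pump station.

Distance to each, sorted:
Alpha: 543.2 km
Foxtrot: 404.1 km
Delta: 344.3 km
Charlie: 318.4 km
Bravo: 307.6 km
Echo: 129.0 km
The fifth-farthest is Bravo at 307.6 km.

Bravo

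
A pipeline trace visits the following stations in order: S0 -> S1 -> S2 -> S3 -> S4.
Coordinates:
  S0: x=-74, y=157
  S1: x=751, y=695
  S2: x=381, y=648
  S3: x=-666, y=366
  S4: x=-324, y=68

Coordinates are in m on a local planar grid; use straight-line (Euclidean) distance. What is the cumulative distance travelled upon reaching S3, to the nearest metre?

2442 m

Leg distances:
S0→S1: 984.9 m  (cumulative 984.9 m)
S1→S2: 373.0 m  (cumulative 1357.9 m)
S2→S3: 1084.3 m  (cumulative 2442.2 m)
Cumulative distance at S3 ≈ 2442 m.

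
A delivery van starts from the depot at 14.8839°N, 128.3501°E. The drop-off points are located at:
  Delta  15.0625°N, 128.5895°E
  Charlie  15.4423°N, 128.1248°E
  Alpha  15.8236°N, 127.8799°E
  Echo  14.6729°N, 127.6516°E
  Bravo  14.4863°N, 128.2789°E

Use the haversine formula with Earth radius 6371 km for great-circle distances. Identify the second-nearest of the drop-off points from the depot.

Bravo

Distances from the depot (14.8839°N, 128.3501°E):
Delta: 32.5 km
Bravo: 44.9 km
Charlie: 66.6 km
Echo: 78.7 km
Alpha: 116.0 km
The second-nearest is Bravo at 44.9 km.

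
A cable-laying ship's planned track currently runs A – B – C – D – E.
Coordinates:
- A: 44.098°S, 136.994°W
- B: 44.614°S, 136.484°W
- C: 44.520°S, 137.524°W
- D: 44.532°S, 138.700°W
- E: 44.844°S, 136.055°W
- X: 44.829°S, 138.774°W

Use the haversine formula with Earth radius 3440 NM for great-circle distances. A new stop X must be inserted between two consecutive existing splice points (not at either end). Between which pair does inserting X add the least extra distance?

Added distance for inserting X between each consecutive pair:
A–B: 148.6 NM
B–C: 110.2 NM
C–D: 24.3 NM
D–E: 19.4 NM
Smallest added distance is 19.4 NM, inserting between D and E.

between D and E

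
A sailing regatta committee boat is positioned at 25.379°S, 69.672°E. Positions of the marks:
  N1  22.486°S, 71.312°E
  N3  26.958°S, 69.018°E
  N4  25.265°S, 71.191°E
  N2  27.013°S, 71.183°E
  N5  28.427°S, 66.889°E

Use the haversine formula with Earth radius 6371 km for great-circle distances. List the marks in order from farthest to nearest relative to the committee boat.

N5, N1, N2, N3, N4

Distance from the committee boat at 25.379°S, 69.672°E to each:
N5 28.427°S, 66.889°E: 437.0 km
N1 22.486°S, 71.312°E: 362.3 km
N2 27.013°S, 71.183°E: 236.1 km
N3 26.958°S, 69.018°E: 187.3 km
N4 25.265°S, 71.191°E: 153.2 km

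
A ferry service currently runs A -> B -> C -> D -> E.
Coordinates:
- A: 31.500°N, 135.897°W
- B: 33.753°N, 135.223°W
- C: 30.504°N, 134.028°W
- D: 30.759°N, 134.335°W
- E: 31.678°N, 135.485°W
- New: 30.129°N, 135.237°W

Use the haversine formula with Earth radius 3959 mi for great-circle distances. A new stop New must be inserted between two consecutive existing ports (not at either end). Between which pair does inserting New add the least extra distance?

between D and E

Added distance for inserting New between each consecutive pair:
A–B: 192.4 mi
B–C: 91.9 mi
C–D: 120.4 mi
D–E: 84.2 mi
Smallest added distance is 84.2 mi, inserting between D and E.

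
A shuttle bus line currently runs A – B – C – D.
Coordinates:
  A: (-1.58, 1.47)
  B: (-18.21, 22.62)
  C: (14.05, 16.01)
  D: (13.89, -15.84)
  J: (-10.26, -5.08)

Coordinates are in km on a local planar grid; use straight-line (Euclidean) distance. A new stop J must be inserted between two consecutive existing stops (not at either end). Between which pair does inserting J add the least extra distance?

between A and B

Added distance for inserting J between each consecutive pair:
A–B: 12.8 km
B–C: 28.1 km
C–D: 26.8 km
Smallest added distance is 12.8 km, inserting between A and B.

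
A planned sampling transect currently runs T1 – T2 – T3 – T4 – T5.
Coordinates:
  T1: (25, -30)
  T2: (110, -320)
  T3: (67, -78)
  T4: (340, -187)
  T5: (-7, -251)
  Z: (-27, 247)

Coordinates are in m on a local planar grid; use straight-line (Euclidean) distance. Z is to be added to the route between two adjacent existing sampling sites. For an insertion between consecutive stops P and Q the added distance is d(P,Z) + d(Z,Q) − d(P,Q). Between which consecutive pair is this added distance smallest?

between T1 and T2

Added distance for inserting Z between each consecutive pair:
T1–T2: 563.0 m
T2–T3: 675.8 m
T3–T4: 612.7 m
T4–T5: 713.9 m
Smallest added distance is 563.0 m, inserting between T1 and T2.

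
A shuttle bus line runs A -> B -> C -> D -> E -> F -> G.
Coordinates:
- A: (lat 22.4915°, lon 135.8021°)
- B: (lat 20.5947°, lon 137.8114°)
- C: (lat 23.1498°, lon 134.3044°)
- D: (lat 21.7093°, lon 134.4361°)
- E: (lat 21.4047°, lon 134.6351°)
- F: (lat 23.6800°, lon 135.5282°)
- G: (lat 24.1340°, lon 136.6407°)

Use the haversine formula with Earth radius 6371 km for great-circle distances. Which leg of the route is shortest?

Leg distances:
A→B: 296.1 km
B→C: 460.1 km
C→D: 160.7 km
D→E: 39.6 km
E→F: 269.1 km
F→G: 123.8 km
The shortest leg is D–E at 39.6 km.

D–E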